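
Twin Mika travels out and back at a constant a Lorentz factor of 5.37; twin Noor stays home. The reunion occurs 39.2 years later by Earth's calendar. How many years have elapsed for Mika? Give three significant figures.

τ = 7.30 years

γ = 5.37
Mika's clock measures proper time along the trip: τ = Δt/γ = 39.2/5.370 years.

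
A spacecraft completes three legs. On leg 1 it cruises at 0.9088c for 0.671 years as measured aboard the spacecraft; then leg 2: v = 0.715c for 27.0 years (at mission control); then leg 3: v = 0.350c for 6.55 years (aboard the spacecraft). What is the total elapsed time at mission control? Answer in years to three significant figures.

Leg 1: γ = 1/√(1 − 0.9088²) = 1/√0.1741 = 2.397; Δt_1 = 2.397 × 0.671 = 1.608 years.
Leg 2: 27.0 years is already measured at mission control.
Leg 3: γ = 1/√(1 − 0.350²) = 1/√0.8775 = 1.068; Δt_3 = 1.068 × 6.55 = 6.992 years.
Total: 1.608 + 27.00 + 6.992 years.

Δt = 35.6 years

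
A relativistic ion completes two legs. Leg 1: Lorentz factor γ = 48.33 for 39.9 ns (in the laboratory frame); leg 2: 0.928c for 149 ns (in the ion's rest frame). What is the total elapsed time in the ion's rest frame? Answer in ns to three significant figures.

τ = 150 ns

Leg 1: γ = 48.33; τ_1 = 39.9/48.33 = 0.8256 ns.
Leg 2: 149 ns is already measured in the ion's rest frame.
Total: 0.8256 + 149.0 ns.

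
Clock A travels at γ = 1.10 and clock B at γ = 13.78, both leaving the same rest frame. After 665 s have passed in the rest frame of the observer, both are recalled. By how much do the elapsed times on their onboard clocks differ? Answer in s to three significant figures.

A: γ = 1.10; τ_A = 665/1.100 = 604.5 s.
B: γ = 13.78; τ_B = 665/13.78 = 48.26 s.

|τ_A − τ_B| = 556 s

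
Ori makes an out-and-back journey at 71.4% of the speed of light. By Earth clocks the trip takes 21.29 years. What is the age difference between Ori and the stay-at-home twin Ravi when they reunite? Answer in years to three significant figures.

β = 0.714; γ = 1/√(1 − 0.714²) = 1/√0.4902 = 1.428
Ori's elapsed proper time: τ = 21.29/1.428 = 14.91 years.
Age gap = Δt − τ = 21.29 − 14.91 years.

Δt − τ = 6.38 years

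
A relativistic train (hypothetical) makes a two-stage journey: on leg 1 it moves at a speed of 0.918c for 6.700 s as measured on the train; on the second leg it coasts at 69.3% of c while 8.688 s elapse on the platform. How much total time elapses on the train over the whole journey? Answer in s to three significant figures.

Leg 1: 6.700 s is already measured on the train.
Leg 2: β = 0.693; γ = 1/√(1 − 0.693²) = 1/√0.5198 = 1.387; τ_2 = 8.688/1.387 = 6.264 s.
Total: 6.700 + 6.264 s.

τ = 13.0 s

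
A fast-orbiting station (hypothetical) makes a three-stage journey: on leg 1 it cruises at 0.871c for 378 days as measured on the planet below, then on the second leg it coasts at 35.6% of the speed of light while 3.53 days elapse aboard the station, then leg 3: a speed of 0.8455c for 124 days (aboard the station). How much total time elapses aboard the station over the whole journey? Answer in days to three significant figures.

Leg 1: γ = 1/√(1 − 0.871²) = 1/√0.2414 = 2.035; τ_1 = 378/2.035 = 185.7 days.
Leg 2: 3.53 days is already measured aboard the station.
Leg 3: 124 days is already measured aboard the station.
Total: 185.7 + 3.530 + 124.0 days.

τ = 313 days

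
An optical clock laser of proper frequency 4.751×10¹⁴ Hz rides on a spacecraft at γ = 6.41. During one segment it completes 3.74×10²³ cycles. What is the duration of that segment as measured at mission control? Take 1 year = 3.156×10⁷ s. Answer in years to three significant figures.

γ = 6.41
Proper time for N cycles: τ = N/f = 3.74×10²³/(4.751×10¹⁴) = 7.872×10⁸ s = 24.94 years.
Lab-frame duration Δt = γτ = 6.410 × 24.94 = 159.9 years.

Δt = 160 years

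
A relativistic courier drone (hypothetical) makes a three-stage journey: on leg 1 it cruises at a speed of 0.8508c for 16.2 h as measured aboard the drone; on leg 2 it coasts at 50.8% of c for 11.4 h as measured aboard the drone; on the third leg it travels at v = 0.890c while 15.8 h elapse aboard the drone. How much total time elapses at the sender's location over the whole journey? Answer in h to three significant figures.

Δt = 78.7 h

Leg 1: γ = 1/√(1 − 0.8508²) = 1/√0.2761 = 1.903; Δt_1 = 1.903 × 16.2 = 30.83 h.
Leg 2: β = 0.508; γ = 1/√(1 − 0.508²) = 1/√0.7419 = 1.161; Δt_2 = 1.161 × 11.4 = 13.23 h.
Leg 3: γ = 1/√(1 − 0.890²) = 1/√0.2079 = 2.193; Δt_3 = 2.193 × 15.8 = 34.65 h.
Total: 30.83 + 13.23 + 34.65 h.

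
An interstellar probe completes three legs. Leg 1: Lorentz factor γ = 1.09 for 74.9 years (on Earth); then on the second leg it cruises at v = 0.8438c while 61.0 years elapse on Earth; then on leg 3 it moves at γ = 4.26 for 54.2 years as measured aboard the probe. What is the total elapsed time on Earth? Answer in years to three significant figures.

Leg 1: 74.9 years is already measured on Earth.
Leg 2: 61.0 years is already measured on Earth.
Leg 3: γ = 4.26; Δt_3 = 4.260 × 54.2 = 230.9 years.
Total: 74.90 + 61.00 + 230.9 years.

Δt = 367 years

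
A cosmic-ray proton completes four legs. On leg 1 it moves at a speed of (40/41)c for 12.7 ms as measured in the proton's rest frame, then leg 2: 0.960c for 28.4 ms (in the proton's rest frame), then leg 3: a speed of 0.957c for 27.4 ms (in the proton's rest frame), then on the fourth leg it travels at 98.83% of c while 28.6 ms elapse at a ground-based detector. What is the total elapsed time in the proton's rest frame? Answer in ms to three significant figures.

τ = 72.9 ms

Leg 1: 12.7 ms is already measured in the proton's rest frame.
Leg 2: 28.4 ms is already measured in the proton's rest frame.
Leg 3: 27.4 ms is already measured in the proton's rest frame.
Leg 4: β = 0.9883; γ = 1/√(1 − 0.9883²) = 1/√0.02326 = 6.556; τ_4 = 28.6/6.556 = 4.362 ms.
Total: 12.70 + 28.40 + 27.40 + 4.362 ms.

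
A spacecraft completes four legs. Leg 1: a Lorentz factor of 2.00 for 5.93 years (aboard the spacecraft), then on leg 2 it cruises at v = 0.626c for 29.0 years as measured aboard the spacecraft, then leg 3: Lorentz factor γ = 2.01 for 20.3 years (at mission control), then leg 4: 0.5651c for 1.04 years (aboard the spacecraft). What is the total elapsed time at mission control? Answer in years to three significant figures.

Leg 1: γ = 2.00; Δt_1 = 2.000 × 5.93 = 11.86 years.
Leg 2: γ = 1/√(1 − 0.626²) = 1/√0.6081 = 1.282; Δt_2 = 1.282 × 29.0 = 37.19 years.
Leg 3: 20.3 years is already measured at mission control.
Leg 4: γ = 1/√(1 − 0.5651²) = 1/√0.6807 = 1.212; Δt_4 = 1.212 × 1.04 = 1.261 years.
Total: 11.86 + 37.19 + 20.30 + 1.261 years.

Δt = 70.6 years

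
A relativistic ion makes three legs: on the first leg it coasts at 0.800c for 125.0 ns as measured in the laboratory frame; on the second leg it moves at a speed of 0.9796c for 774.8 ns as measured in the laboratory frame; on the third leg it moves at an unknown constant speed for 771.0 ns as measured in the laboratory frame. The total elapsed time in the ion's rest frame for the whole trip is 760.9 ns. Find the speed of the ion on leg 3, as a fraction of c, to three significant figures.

Leg 1: γ = 1/√(1 − 0.800²) = 5/3 ≈ 1.667; τ_1 = 125.0/1.667 = 75.00 ns.
Leg 2: γ = 1/√(1 − 0.9796²) = 1/√0.04038 = 4.976; τ_2 = 774.8/4.976 = 155.7 ns.
Leg 3: speed unknown; τ_3 = 771.0/γ_3.
Total proper time: 75.00 + 155.7 + τ_3 = 760.9, so τ_3 = 760.9 − 230.7 = 530.2 ns.
γ_3 = 771.0/530.2 = 1.454; β = √(1 − 1/γ²) = √0.5271.

β = 0.726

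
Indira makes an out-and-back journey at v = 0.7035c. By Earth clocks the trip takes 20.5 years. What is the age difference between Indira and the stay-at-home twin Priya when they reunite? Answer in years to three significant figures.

Δt − τ = 5.93 years

γ = 1/√(1 − 0.7035²) = 1/√0.5051 = 1.407
Indira's elapsed proper time: τ = 20.5/1.407 = 14.57 years.
Age gap = Δt − τ = 20.5 − 14.57 years.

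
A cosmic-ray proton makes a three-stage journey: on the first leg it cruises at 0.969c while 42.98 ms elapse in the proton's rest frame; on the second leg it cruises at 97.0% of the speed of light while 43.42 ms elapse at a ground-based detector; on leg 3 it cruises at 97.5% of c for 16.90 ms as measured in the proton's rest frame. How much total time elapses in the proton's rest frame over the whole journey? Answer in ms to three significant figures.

τ = 70.4 ms

Leg 1: 42.98 ms is already measured in the proton's rest frame.
Leg 2: β = 0.970; γ = 1/√(1 − 0.970²) = 1/√0.05910 = 4.113; τ_2 = 43.42/4.113 = 10.56 ms.
Leg 3: 16.90 ms is already measured in the proton's rest frame.
Total: 42.98 + 10.56 + 16.90 ms.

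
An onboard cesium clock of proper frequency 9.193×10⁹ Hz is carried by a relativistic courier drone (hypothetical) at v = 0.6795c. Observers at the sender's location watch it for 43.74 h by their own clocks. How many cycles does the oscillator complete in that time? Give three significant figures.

γ = 1/√(1 − 0.6795²) = 1/√0.5383 = 1.363
During 43.74 h of lab time, the oscillator's proper time advances by τ = Δt/γ = 43.74/1.363 = 32.09 h = 1.155×10⁵ s.
N = f × τ = 9.193×10⁹ × 1.155×10⁵ = 1.062×10¹⁵.

N = 1.06×10¹⁵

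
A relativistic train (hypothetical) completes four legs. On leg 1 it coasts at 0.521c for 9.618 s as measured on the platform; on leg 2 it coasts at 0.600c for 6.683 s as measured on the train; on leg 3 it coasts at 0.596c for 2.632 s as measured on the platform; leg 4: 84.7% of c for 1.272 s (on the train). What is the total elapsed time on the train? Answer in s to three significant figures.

Leg 1: γ = 1/√(1 − 0.521²) = 1/√0.7286 = 1.172; τ_1 = 9.618/1.172 = 8.210 s.
Leg 2: 6.683 s is already measured on the train.
Leg 3: γ = 1/√(1 − 0.596²) = 1/√0.6448 = 1.245; τ_3 = 2.632/1.245 = 2.113 s.
Leg 4: 1.272 s is already measured on the train.
Total: 8.210 + 6.683 + 2.113 + 1.272 s.

τ = 18.3 s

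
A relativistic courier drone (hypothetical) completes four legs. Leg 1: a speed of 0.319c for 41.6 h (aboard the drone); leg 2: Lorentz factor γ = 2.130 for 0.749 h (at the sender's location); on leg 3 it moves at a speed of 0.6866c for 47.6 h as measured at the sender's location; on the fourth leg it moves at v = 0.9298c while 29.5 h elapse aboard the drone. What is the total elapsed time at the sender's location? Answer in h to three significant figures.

Leg 1: γ = 1/√(1 − 0.319²) = 1/√0.8982 = 1.055; Δt_1 = 1.055 × 41.6 = 43.89 h.
Leg 2: 0.749 h is already measured at the sender's location.
Leg 3: 47.6 h is already measured at the sender's location.
Leg 4: γ = 1/√(1 − 0.9298²) = 1/√0.1355 = 2.717; Δt_4 = 2.717 × 29.5 = 80.15 h.
Total: 43.89 + 0.7490 + 47.60 + 80.15 h.

Δt = 172 h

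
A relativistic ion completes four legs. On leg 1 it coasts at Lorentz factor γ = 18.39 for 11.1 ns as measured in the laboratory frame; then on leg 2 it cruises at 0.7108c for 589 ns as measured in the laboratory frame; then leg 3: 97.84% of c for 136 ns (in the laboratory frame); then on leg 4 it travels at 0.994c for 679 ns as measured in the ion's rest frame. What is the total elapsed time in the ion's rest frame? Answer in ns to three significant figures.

Leg 1: γ = 18.39; τ_1 = 11.1/18.39 = 0.6036 ns.
Leg 2: γ = 1/√(1 − 0.7108²) = 1/√0.4948 = 1.422; τ_2 = 589/1.422 = 414.3 ns.
Leg 3: β = 0.9784; γ = 1/√(1 − 0.9784²) = 1/√0.04273 = 4.837; τ_3 = 136/4.837 = 28.11 ns.
Leg 4: 679 ns is already measured in the ion's rest frame.
Total: 0.6036 + 414.3 + 28.11 + 679.0 ns.

τ = 1120 ns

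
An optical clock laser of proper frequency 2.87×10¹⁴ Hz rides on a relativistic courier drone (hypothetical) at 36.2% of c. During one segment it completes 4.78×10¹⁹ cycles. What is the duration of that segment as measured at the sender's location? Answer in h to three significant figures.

Δt = 49.6 h

β = 0.362; γ = 1/√(1 − 0.362²) = 1/√0.8690 = 1.073
Proper time for N cycles: τ = N/f = 4.78×10¹⁹/(2.87×10¹⁴) = 1.666×10⁵ s = 46.26 h.
Lab-frame duration Δt = γτ = 1.073 × 46.26 = 49.63 h.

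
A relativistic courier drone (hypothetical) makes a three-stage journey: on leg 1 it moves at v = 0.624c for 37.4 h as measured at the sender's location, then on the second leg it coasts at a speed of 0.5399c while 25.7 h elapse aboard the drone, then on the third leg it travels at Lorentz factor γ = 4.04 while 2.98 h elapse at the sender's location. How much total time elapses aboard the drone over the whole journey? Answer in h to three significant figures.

Leg 1: γ = 1/√(1 − 0.624²) = 1/√0.6106 = 1.280; τ_1 = 37.4/1.280 = 29.23 h.
Leg 2: 25.7 h is already measured aboard the drone.
Leg 3: γ = 4.04; τ_3 = 2.98/4.040 = 0.7376 h.
Total: 29.23 + 25.70 + 0.7376 h.

τ = 55.7 h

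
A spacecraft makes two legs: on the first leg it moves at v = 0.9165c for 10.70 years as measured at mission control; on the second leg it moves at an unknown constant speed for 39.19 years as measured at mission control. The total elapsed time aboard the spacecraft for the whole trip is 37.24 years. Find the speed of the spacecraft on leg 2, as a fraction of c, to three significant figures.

Leg 1: γ = 1/√(1 − 0.9165²) = 1/√0.1600 = 2.500; τ_1 = 10.70/2.500 = 4.280 years.
Leg 2: speed unknown; τ_2 = 39.19/γ_2.
Total proper time: 4.280 + τ_2 = 37.24, so τ_2 = 37.24 − 4.280 = 32.96 years.
γ_2 = 39.19/32.96 = 1.189; β = √(1 − 1/γ²) = √0.2927.

β = 0.541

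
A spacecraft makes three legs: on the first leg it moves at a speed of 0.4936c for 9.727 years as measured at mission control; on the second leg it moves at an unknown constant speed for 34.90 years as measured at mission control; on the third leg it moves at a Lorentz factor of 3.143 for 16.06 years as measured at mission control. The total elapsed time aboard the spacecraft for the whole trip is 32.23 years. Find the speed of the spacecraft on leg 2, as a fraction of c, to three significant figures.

Leg 1: γ = 1/√(1 − 0.4936²) = 1/√0.7564 = 1.150; τ_1 = 9.727/1.150 = 8.459 years.
Leg 2: speed unknown; τ_2 = 34.90/γ_2.
Leg 3: γ = 3.143; τ_3 = 16.06/3.143 = 5.110 years.
Total proper time: 8.459 + τ_2 + 5.110 = 32.23, so τ_2 = 32.23 − 13.57 = 18.66 years.
γ_2 = 34.90/18.66 = 1.870; β = √(1 − 1/γ²) = √0.7141.

β = 0.845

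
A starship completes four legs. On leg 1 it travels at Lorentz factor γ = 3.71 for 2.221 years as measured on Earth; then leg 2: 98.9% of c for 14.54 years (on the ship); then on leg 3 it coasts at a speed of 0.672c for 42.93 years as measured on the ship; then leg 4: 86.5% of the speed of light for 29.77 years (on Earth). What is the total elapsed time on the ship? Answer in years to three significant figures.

Leg 1: γ = 3.71; τ_1 = 2.221/3.710 = 0.5987 years.
Leg 2: 14.54 years is already measured on the ship.
Leg 3: 42.93 years is already measured on the ship.
Leg 4: β = 0.865; γ = 1/√(1 − 0.865²) = 1/√0.2518 = 1.993; τ_4 = 29.77/1.993 = 14.94 years.
Total: 0.5987 + 14.54 + 42.93 + 14.94 years.

τ = 73.0 years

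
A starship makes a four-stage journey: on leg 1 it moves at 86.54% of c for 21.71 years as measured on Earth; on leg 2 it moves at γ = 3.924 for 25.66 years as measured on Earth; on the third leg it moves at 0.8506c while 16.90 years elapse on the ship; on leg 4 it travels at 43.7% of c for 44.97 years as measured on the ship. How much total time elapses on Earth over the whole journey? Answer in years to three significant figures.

Δt = 130 years

Leg 1: 21.71 years is already measured on Earth.
Leg 2: 25.66 years is already measured on Earth.
Leg 3: γ = 1/√(1 − 0.8506²) = 1/√0.2765 = 1.902; Δt_3 = 1.902 × 16.90 = 32.14 years.
Leg 4: β = 0.437; γ = 1/√(1 − 0.437²) = 1/√0.8090 = 1.112; Δt_4 = 1.112 × 44.97 = 50.00 years.
Total: 21.71 + 25.66 + 32.14 + 50.00 years.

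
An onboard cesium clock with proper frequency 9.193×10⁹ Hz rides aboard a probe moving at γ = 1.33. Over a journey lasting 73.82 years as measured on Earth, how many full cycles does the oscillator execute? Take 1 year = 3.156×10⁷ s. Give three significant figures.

γ = 1.33
The oscillator's own cycle count is N = f × τ where τ is the proper time aboard the probe. τ = Δt/γ = 73.82/1.330 = 55.50 years = 1.752×10⁹ s.
N = 9.193×10⁹ × 1.752×10⁹ = 1.610×10¹⁹.

N = 1.61×10¹⁹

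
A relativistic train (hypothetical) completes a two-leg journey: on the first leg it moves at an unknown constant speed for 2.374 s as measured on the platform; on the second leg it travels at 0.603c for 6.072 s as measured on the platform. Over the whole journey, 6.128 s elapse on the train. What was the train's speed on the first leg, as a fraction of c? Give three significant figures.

Leg 1: speed unknown; τ_1 = 2.374/γ_1.
Leg 2: γ = 1/√(1 − 0.603²) = 1/√0.6364 = 1.254; τ_2 = 6.072/1.254 = 4.844 s.
Total proper time: τ_1 + 4.844 = 6.128, so τ_1 = 6.128 − 4.844 = 1.284 s.
γ_1 = 2.374/1.284 = 1.849; β = √(1 − 1/γ²) = √0.7074.

β = 0.841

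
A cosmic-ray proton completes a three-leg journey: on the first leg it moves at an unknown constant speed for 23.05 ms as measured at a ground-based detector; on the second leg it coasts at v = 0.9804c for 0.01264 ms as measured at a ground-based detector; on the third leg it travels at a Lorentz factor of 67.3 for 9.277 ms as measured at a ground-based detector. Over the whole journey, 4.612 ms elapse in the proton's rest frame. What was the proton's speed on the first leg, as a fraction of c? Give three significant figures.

Leg 1: speed unknown; τ_1 = 23.05/γ_1.
Leg 2: γ = 1/√(1 − 0.9804²) = 1/√0.03882 = 5.076; τ_2 = 0.01264/5.076 = 0.002490 ms.
Leg 3: γ = 67.3; τ_3 = 9.277/67.30 = 0.1378 ms.
Total proper time: τ_1 + 0.002490 + 0.1378 = 4.612, so τ_1 = 4.612 − 0.1403 = 4.472 ms.
γ_1 = 23.05/4.472 = 5.155; β = √(1 − 1/γ²) = √0.9624.

β = 0.981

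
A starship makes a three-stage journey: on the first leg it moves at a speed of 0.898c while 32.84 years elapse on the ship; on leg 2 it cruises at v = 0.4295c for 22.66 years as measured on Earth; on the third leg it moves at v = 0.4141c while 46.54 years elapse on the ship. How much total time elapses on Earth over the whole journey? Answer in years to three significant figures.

Leg 1: γ = 1/√(1 − 0.898²) = 1/√0.1936 = 2.273; Δt_1 = 2.273 × 32.84 = 74.64 years.
Leg 2: 22.66 years is already measured on Earth.
Leg 3: γ = 1/√(1 − 0.4141²) = 1/√0.8285 = 1.099; Δt_3 = 1.099 × 46.54 = 51.13 years.
Total: 74.64 + 22.66 + 51.13 years.

Δt = 148 years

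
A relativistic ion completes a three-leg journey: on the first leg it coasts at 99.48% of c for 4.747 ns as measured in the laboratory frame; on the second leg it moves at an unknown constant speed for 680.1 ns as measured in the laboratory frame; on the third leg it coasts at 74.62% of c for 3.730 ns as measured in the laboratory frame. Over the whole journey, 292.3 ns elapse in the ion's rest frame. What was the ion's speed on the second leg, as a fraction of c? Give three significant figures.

β = 0.905

Leg 1: β = 0.9948; γ = 1/√(1 − 0.9948²) = 1/√0.01037 = 9.819; τ_1 = 4.747/9.819 = 0.4835 ns.
Leg 2: speed unknown; τ_2 = 680.1/γ_2.
Leg 3: β = 0.7462; γ = 1/√(1 − 0.7462²) = 1/√0.4432 = 1.502; τ_3 = 3.730/1.502 = 2.483 ns.
Total proper time: 0.4835 + τ_2 + 2.483 = 292.3, so τ_2 = 292.3 − 2.967 = 289.3 ns.
γ_2 = 680.1/289.3 = 2.351; β = √(1 − 1/γ²) = √0.8190.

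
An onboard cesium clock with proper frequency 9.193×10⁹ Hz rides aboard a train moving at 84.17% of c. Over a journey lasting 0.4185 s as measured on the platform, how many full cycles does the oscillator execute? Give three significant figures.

N = 2.08×10⁹

β = 0.8417; γ = 1/√(1 − 0.8417²) = 1/√0.2915 = 1.852
The oscillator's own cycle count is N = f × τ where τ is the proper time on the train. τ = Δt/γ = 0.4185/1.852 = 0.2260 s = 2.260×10⁻¹ s.
N = 9.193×10⁹ × 2.260×10⁻¹ = 2.077×10⁹.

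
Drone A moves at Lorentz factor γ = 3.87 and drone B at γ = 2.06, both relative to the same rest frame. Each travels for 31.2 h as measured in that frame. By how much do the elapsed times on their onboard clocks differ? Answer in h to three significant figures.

A: γ = 3.87; τ_A = 31.2/3.870 = 8.062 h.
B: γ = 2.06; τ_B = 31.2/2.060 = 15.15 h.

|τ_A − τ_B| = 7.08 h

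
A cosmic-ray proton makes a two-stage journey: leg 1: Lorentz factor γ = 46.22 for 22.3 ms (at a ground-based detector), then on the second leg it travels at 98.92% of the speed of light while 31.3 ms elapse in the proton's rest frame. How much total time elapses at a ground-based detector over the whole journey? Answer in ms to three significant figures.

Leg 1: 22.3 ms is already measured at a ground-based detector.
Leg 2: β = 0.9892; γ = 1/√(1 − 0.9892²) = 1/√0.02148 = 6.823; Δt_2 = 6.823 × 31.3 = 213.5 ms.
Total: 22.30 + 213.5 ms.

Δt = 236 ms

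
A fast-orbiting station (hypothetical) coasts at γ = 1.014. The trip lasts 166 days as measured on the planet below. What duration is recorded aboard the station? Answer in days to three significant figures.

τ = 164 days

γ = 1.014
The interval measured on the planet below is the dilated one; the clock aboard the station measures the proper time τ = Δt/γ = 166/1.014 days.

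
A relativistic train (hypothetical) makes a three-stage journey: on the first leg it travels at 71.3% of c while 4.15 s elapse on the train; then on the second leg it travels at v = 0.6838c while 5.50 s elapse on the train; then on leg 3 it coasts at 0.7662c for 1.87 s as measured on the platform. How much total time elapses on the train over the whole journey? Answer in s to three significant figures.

τ = 10.9 s

Leg 1: 4.15 s is already measured on the train.
Leg 2: 5.50 s is already measured on the train.
Leg 3: γ = 1/√(1 − 0.7662²) = 1/√0.4129 = 1.556; τ_3 = 1.87/1.556 = 1.202 s.
Total: 4.150 + 5.500 + 1.202 s.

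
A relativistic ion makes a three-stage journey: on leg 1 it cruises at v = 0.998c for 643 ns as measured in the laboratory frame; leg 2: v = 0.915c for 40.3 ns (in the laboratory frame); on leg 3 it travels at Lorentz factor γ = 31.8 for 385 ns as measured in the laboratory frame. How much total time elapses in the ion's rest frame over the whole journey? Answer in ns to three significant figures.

τ = 69.0 ns

Leg 1: γ = 1/√(1 − 0.998²) = 1/√0.003996 = 15.82; τ_1 = 643/15.82 = 40.65 ns.
Leg 2: γ = 1/√(1 − 0.915²) = 1/√0.1628 = 2.479; τ_2 = 40.3/2.479 = 16.26 ns.
Leg 3: γ = 31.8; τ_3 = 385/31.80 = 12.11 ns.
Total: 40.65 + 16.26 + 12.11 ns.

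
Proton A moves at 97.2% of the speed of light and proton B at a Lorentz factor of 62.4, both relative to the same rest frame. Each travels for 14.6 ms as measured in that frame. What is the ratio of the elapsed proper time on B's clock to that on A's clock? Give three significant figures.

τ_B/τ_A = 0.0682

A: β = 0.972; γ = 1/√(1 − 0.972²) = 1/√0.05522 = 4.256. B: γ = 62.4.
τ_A/τ_B = γ_B/γ_A = 62.40/4.256 = 14.66, so τ_B/τ_A = 0.06820.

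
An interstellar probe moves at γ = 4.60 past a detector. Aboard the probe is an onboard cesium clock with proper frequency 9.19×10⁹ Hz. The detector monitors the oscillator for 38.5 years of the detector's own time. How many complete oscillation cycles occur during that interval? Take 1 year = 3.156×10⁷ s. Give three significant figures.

γ = 4.60
During 38.5 years of lab time, the oscillator's proper time advances by τ = Δt/γ = 38.5/4.600 = 8.370 years = 2.641×10⁸ s.
N = f × τ = 9.19×10⁹ × 2.641×10⁸ = 2.427×10¹⁸.

N = 2.43×10¹⁸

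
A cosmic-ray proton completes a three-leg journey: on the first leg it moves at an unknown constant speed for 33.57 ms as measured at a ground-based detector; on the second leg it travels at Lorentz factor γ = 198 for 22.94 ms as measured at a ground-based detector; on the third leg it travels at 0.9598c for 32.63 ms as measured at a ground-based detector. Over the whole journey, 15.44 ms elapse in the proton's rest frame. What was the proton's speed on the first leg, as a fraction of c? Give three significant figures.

β = 0.983

Leg 1: speed unknown; τ_1 = 33.57/γ_1.
Leg 2: γ = 198; τ_2 = 22.94/198.0 = 0.1159 ms.
Leg 3: γ = 1/√(1 − 0.9598²) = 1/√0.07878 = 3.563; τ_3 = 32.63/3.563 = 9.159 ms.
Total proper time: τ_1 + 0.1159 + 9.159 = 15.44, so τ_1 = 15.44 − 9.275 = 6.165 ms.
γ_1 = 33.57/6.165 = 5.445; β = √(1 − 1/γ²) = √0.9663.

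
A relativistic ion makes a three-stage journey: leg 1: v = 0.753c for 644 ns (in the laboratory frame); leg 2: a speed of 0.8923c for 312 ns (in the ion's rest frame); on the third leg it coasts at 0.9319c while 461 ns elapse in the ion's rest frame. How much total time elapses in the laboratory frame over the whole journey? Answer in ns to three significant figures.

Δt = 2610 ns

Leg 1: 644 ns is already measured in the laboratory frame.
Leg 2: γ = 1/√(1 − 0.8923²) = 1/√0.2038 = 2.215; Δt_2 = 2.215 × 312 = 691.1 ns.
Leg 3: γ = 1/√(1 − 0.9319²) = 1/√0.1316 = 2.757; Δt_3 = 2.757 × 461 = 1271 ns.
Total: 644.0 + 691.1 + 1271 ns.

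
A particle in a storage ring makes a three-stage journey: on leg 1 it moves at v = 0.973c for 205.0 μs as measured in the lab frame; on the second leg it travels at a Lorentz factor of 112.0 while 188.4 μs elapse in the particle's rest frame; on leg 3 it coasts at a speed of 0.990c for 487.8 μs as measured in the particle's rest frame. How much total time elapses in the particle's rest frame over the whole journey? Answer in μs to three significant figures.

τ = 724 μs

Leg 1: γ = 1/√(1 − 0.973²) = 1/√0.05327 = 4.333; τ_1 = 205.0/4.333 = 47.32 μs.
Leg 2: 188.4 μs is already measured in the particle's rest frame.
Leg 3: 487.8 μs is already measured in the particle's rest frame.
Total: 47.32 + 188.4 + 487.8 μs.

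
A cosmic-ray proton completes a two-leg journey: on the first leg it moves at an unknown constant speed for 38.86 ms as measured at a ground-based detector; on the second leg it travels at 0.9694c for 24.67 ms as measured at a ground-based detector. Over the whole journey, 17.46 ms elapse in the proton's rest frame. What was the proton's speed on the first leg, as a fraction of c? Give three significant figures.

β = 0.956

Leg 1: speed unknown; τ_1 = 38.86/γ_1.
Leg 2: γ = 1/√(1 − 0.9694²) = 1/√0.06026 = 4.074; τ_2 = 24.67/4.074 = 6.056 ms.
Total proper time: τ_1 + 6.056 = 17.46, so τ_1 = 17.46 − 6.056 = 11.40 ms.
γ_1 = 38.86/11.40 = 3.408; β = √(1 − 1/γ²) = √0.9139.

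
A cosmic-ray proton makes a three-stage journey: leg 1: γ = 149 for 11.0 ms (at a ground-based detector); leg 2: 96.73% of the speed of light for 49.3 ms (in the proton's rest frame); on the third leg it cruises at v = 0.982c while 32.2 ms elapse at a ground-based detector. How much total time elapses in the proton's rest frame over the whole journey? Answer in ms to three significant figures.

τ = 55.5 ms

Leg 1: γ = 149; τ_1 = 11.0/149.0 = 0.07383 ms.
Leg 2: 49.3 ms is already measured in the proton's rest frame.
Leg 3: γ = 1/√(1 − 0.982²) = 1/√0.03568 = 5.294; τ_3 = 32.2/5.294 = 6.082 ms.
Total: 0.07383 + 49.30 + 6.082 ms.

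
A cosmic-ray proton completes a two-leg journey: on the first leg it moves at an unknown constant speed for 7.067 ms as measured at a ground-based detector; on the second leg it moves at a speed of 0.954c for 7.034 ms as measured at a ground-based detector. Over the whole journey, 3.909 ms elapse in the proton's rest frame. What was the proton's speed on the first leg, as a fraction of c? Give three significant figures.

β = 0.967

Leg 1: speed unknown; τ_1 = 7.067/γ_1.
Leg 2: γ = 1/√(1 − 0.954²) = 1/√0.08988 = 3.335; τ_2 = 7.034/3.335 = 2.109 ms.
Total proper time: τ_1 + 2.109 = 3.909, so τ_1 = 3.909 − 2.109 = 1.800 ms.
γ_1 = 7.067/1.800 = 3.926; β = √(1 − 1/γ²) = √0.9351.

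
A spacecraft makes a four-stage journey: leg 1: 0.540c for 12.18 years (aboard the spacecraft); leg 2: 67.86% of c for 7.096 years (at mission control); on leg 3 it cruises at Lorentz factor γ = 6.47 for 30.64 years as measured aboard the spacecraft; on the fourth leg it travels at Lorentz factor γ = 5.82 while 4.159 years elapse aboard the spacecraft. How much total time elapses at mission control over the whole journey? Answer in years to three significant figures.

Leg 1: γ = 1/√(1 − 0.540²) = 1/√0.7084 = 1.188; Δt_1 = 1.188 × 12.18 = 14.47 years.
Leg 2: 7.096 years is already measured at mission control.
Leg 3: γ = 6.47; Δt_3 = 6.470 × 30.64 = 198.2 years.
Leg 4: γ = 5.82; Δt_4 = 5.820 × 4.159 = 24.21 years.
Total: 14.47 + 7.096 + 198.2 + 24.21 years.

Δt = 244 years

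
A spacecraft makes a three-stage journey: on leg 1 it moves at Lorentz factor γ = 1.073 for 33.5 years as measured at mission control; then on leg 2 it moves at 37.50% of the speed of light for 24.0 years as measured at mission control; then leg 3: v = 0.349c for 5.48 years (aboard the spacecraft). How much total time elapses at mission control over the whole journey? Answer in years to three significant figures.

Δt = 63.3 years

Leg 1: 33.5 years is already measured at mission control.
Leg 2: 24.0 years is already measured at mission control.
Leg 3: γ = 1/√(1 − 0.349²) = 1/√0.8782 = 1.067; Δt_3 = 1.067 × 5.48 = 5.848 years.
Total: 33.50 + 24.00 + 5.848 years.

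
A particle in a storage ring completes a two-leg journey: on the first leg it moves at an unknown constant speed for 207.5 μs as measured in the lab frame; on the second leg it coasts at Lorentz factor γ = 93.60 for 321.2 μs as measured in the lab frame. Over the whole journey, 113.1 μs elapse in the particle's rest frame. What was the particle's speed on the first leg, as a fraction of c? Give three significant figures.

β = 0.849

Leg 1: speed unknown; τ_1 = 207.5/γ_1.
Leg 2: γ = 93.60; τ_2 = 321.2/93.60 = 3.432 μs.
Total proper time: τ_1 + 3.432 = 113.1, so τ_1 = 113.1 − 3.432 = 109.7 μs.
γ_1 = 207.5/109.7 = 1.892; β = √(1 − 1/γ²) = √0.7207.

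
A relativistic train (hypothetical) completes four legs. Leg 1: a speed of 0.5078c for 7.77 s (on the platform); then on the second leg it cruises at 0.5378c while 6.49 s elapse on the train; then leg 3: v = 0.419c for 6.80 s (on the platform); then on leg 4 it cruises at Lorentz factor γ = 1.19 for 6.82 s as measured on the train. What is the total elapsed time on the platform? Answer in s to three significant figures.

Δt = 30.4 s

Leg 1: 7.77 s is already measured on the platform.
Leg 2: γ = 1/√(1 − 0.5378²) = 1/√0.7108 = 1.186; Δt_2 = 1.186 × 6.49 = 7.698 s.
Leg 3: 6.80 s is already measured on the platform.
Leg 4: γ = 1.19; Δt_4 = 1.190 × 6.82 = 8.116 s.
Total: 7.770 + 7.698 + 6.800 + 8.116 s.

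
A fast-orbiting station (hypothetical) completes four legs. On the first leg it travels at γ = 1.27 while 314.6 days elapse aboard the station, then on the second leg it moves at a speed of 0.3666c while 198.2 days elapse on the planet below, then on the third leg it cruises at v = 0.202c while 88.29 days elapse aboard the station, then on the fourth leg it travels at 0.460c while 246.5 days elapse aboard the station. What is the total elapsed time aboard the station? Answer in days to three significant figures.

τ = 834 days

Leg 1: 314.6 days is already measured aboard the station.
Leg 2: γ = 1/√(1 − 0.3666²) = 1/√0.8656 = 1.075; τ_2 = 198.2/1.075 = 184.4 days.
Leg 3: 88.29 days is already measured aboard the station.
Leg 4: 246.5 days is already measured aboard the station.
Total: 314.6 + 184.4 + 88.29 + 246.5 days.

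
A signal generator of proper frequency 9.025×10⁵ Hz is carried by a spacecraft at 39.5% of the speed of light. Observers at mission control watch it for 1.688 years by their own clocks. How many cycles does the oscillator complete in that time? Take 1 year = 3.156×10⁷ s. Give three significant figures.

β = 0.395; γ = 1/√(1 − 0.395²) = 1/√0.8440 = 1.089
During 1.688 years of lab time, the oscillator's proper time advances by τ = Δt/γ = 1.688/1.089 = 1.551 years = 4.894×10⁷ s.
N = f × τ = 9.025×10⁵ × 4.894×10⁷ = 4.417×10¹³.

N = 4.42×10¹³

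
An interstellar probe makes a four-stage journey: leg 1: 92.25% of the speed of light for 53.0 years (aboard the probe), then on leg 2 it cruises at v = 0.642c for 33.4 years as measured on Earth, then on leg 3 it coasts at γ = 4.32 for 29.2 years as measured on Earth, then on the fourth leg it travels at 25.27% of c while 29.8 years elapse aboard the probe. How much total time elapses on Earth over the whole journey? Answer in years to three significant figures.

Leg 1: β = 0.9225; γ = 1/√(1 − 0.9225²) = 1/√0.1490 = 2.591; Δt_1 = 2.591 × 53.0 = 137.3 years.
Leg 2: 33.4 years is already measured on Earth.
Leg 3: 29.2 years is already measured on Earth.
Leg 4: β = 0.2527; γ = 1/√(1 − 0.2527²) = 1/√0.9361 = 1.034; Δt_4 = 1.034 × 29.8 = 30.80 years.
Total: 137.3 + 33.40 + 29.20 + 30.80 years.

Δt = 231 years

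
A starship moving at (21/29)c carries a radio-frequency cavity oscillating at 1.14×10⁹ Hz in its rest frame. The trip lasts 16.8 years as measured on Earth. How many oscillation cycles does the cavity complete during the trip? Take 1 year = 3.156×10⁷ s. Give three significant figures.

γ = 1/√(1 − (21/29)²) = 29/20 = 1.450
The oscillator's own cycle count is N = f × τ where τ is the proper time on the ship. τ = Δt/γ = 16.8/1.450 = 11.59 years = 3.657×10⁸ s.
N = 1.14×10⁹ × 3.657×10⁸ = 4.169×10¹⁷.

N = 4.17×10¹⁷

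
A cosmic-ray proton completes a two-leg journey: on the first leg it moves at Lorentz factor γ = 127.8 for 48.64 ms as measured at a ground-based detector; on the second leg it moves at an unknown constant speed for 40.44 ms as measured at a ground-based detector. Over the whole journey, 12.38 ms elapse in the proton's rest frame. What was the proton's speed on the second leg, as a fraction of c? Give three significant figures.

β = 0.955

Leg 1: γ = 127.8; τ_1 = 48.64/127.8 = 0.3806 ms.
Leg 2: speed unknown; τ_2 = 40.44/γ_2.
Total proper time: 0.3806 + τ_2 = 12.38, so τ_2 = 12.38 − 0.3806 = 12.00 ms.
γ_2 = 40.44/12.00 = 3.370; β = √(1 − 1/γ²) = √0.9120.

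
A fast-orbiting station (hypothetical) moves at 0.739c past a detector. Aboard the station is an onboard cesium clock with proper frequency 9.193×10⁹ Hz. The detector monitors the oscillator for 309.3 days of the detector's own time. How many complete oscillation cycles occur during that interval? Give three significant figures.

N = 1.66×10¹⁷

γ = 1/√(1 − 0.739²) = 1/√0.4539 = 1.484
During 309.3 days of lab time, the oscillator's proper time advances by τ = Δt/γ = 309.3/1.484 = 208.4 days = 1.800×10⁷ s.
N = f × τ = 9.193×10⁹ × 1.800×10⁷ = 1.655×10¹⁷.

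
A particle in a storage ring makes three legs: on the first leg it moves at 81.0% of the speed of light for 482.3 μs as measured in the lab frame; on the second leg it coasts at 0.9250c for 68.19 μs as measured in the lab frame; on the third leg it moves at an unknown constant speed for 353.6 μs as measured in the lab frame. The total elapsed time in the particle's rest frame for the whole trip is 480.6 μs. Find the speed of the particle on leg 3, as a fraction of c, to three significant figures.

β = 0.874

Leg 1: β = 0.810; γ = 1/√(1 − 0.810²) = 1/√0.3439 = 1.705; τ_1 = 482.3/1.705 = 282.8 μs.
Leg 2: γ = 1/√(1 − 0.9250²) = 1/√0.1444 = 2.632; τ_2 = 68.19/2.632 = 25.91 μs.
Leg 3: speed unknown; τ_3 = 353.6/γ_3.
Total proper time: 282.8 + 25.91 + τ_3 = 480.6, so τ_3 = 480.6 − 308.7 = 171.9 μs.
γ_3 = 353.6/171.9 = 2.058; β = √(1 − 1/γ²) = √0.7638.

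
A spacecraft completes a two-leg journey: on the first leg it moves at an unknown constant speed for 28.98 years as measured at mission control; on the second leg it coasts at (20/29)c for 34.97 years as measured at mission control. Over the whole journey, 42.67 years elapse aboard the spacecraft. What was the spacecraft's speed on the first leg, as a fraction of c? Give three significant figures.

β = 0.801

Leg 1: speed unknown; τ_1 = 28.98/γ_1.
Leg 2: γ = 1/√(1 − (20/29)²) = 29/21 ≈ 1.381; τ_2 = 34.97/1.381 = 25.32 years.
Total proper time: τ_1 + 25.32 = 42.67, so τ_1 = 42.67 − 25.32 = 17.35 years.
γ_1 = 28.98/17.35 = 1.671; β = √(1 − 1/γ²) = √0.6417.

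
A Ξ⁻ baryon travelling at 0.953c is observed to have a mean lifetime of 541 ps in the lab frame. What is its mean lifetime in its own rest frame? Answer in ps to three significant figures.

τ₀ = 164 ps

γ = 1/√(1 − 0.953²) = 1/√0.09179 = 3.301
The lab-frame lifetime is the dilated interval; the proper lifetime is τ₀ = Δt/γ = 541/3.301 ps.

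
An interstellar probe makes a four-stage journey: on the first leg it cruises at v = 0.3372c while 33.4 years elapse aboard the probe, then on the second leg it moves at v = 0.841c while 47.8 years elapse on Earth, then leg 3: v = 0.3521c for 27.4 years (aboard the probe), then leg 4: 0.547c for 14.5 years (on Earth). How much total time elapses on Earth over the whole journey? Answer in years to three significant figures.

Δt = 127 years

Leg 1: γ = 1/√(1 − 0.3372²) = 1/√0.8863 = 1.062; Δt_1 = 1.062 × 33.4 = 35.48 years.
Leg 2: 47.8 years is already measured on Earth.
Leg 3: γ = 1/√(1 − 0.3521²) = 1/√0.8760 = 1.068; Δt_3 = 1.068 × 27.4 = 29.27 years.
Leg 4: 14.5 years is already measured on Earth.
Total: 35.48 + 47.80 + 29.27 + 14.50 years.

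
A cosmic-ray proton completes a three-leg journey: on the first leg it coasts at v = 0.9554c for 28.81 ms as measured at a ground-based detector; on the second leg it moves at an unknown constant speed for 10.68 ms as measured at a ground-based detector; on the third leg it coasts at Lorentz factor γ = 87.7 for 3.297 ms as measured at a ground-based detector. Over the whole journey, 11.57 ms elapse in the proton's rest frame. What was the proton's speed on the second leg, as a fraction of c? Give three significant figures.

β = 0.959

Leg 1: γ = 1/√(1 − 0.9554²) = 1/√0.08721 = 3.386; τ_1 = 28.81/3.386 = 8.508 ms.
Leg 2: speed unknown; τ_2 = 10.68/γ_2.
Leg 3: γ = 87.7; τ_3 = 3.297/87.70 = 0.03759 ms.
Total proper time: 8.508 + τ_2 + 0.03759 = 11.57, so τ_2 = 11.57 − 8.546 = 3.024 ms.
γ_2 = 10.68/3.024 = 3.531; β = √(1 − 1/γ²) = √0.9198.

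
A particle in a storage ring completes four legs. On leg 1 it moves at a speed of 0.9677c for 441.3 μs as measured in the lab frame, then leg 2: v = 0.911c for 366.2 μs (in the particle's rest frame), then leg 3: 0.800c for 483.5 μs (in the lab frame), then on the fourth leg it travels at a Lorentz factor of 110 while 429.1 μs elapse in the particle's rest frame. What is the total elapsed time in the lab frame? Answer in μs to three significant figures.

Δt = 4.90×10⁴ μs

Leg 1: 441.3 μs is already measured in the lab frame.
Leg 2: γ = 1/√(1 − 0.911²) = 1/√0.1701 = 2.425; Δt_2 = 2.425 × 366.2 = 888.0 μs.
Leg 3: 483.5 μs is already measured in the lab frame.
Leg 4: γ = 110; Δt_4 = 110.0 × 429.1 = 4.720×10⁴ μs.
Total: 441.3 + 888.0 + 483.5 + 4.720×10⁴ μs.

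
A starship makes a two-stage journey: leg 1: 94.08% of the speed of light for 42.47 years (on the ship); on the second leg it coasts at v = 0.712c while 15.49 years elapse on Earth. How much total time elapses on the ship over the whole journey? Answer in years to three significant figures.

Leg 1: 42.47 years is already measured on the ship.
Leg 2: γ = 1/√(1 − 0.712²) = 1/√0.4931 = 1.424; τ_2 = 15.49/1.424 = 10.88 years.
Total: 42.47 + 10.88 years.

τ = 53.3 years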